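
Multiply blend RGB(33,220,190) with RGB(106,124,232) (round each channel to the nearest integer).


Multiply: C = A×B/255, rounded to nearest integer
R: 33×106/255 = 3498/255 ≈ 13.718 → 14
G: 220×124/255 = 27280/255 ≈ 106.980 → 107
B: 190×232/255 = 44080/255 ≈ 172.863 → 173
= RGB(14, 107, 173)


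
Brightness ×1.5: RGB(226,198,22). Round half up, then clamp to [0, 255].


Multiply each channel by 1.5, round half up, clamp to [0, 255]
R: 226×1.5 = 339 → clamp → 255
G: 198×1.5 = 297 → clamp → 255
B: 22×1.5 = 33
= RGB(255, 255, 33)


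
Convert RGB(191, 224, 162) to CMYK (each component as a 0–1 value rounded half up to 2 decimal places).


R'=191/255≈0.7490, G'=224/255≈0.8784, B'=162/255≈0.6353
K = 1 - max(R',G',B') = 1 - 224/255 = 31/255 = 0.12156… → 0.12
(1-R'-K)/(1-K) simplifies to (max-R)/max with max = 224:
C = (224-191)/224 = 33/224 = 0.14732… → 0.15
M = (224-224)/224 = 0/224 = 0 → 0.00
Y = (224-162)/224 = 62/224 = 0.27678… → 0.28
= CMYK(0.15, 0.00, 0.28, 0.12)


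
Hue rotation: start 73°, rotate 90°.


New hue = (H + rotation) mod 360
New hue = (73 + 90) mod 360
= 163 mod 360
= 163°


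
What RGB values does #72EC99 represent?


72 → 114 (R)
EC → 236 (G)
99 → 153 (B)
= RGB(114, 236, 153)


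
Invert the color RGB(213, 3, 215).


Invert: (255-R, 255-G, 255-B)
R: 255-213 = 42
G: 255-3 = 252
B: 255-215 = 40
= RGB(42, 252, 40)


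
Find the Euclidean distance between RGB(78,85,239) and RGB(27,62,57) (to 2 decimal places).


d = √[(R₁-R₂)² + (G₁-G₂)² + (B₁-B₂)²]
d = √[(78-27)² + (85-62)² + (239-57)²]
d = √[2601 + 529 + 33124]
d = √36254
d ≈ 190.40


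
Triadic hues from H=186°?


Triadic: equally spaced at 120° intervals
H1 = 186°
H2 = (186 + 120) mod 360 = 306°
H3 = (186 + 240) mod 360 = 66°
Triadic = 186°, 306°, 66°


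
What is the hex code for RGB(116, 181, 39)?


R = 116 → 74 (hex)
G = 181 → B5 (hex)
B = 39 → 27 (hex)
Hex = #74B527


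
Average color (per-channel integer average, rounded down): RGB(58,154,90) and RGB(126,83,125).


Midpoint: each channel = ⌊(C₁+C₂)/2⌋
R: ⌊(58+126)/2⌋ = 92
G: ⌊(154+83)/2⌋ = 118
B: ⌊(90+125)/2⌋ = 107
= RGB(92, 118, 107)


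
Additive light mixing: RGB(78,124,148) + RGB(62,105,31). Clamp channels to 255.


Additive: each channel = min(255, C₁+C₂)
R: 78+62 = 140 → 140
G: 124+105 = 229 → 229
B: 148+31 = 179 → 179
= RGB(140, 229, 179)


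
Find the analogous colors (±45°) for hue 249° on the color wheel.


Base hue: 249°
Left analog: (249 - 45) mod 360 = 204°
Right analog: (249 + 45) mod 360 = 294°
Analogous hues = 204° and 294°


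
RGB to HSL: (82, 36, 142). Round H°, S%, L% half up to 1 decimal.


Normalize: R'=82/255≈0.3216, G'=36/255≈0.1412, B'=142/255≈0.5569
Max=142/255, Min=36/255, Δ=Max-Min=106/255
L = (Max+Min)/2 = (142+36)/510 = 178/510 = 0.34901… → L = 34.9%
L ≤ 0.5 → S = Δ/(Max+Min) = 106/(142+36) = 106/178 = 0.59550… → S = 59.6%
(the 1/255 factors cancel in S and H, so raw channel differences can be used)
Max is B' → H = 60 × ((R-G)/Δ + 4) = 60 × ((82-36)/106 + 4)
  46/106 + 4 = 0.4339… + 4 = 4.4339…
  H = 60 × 4.4339… = 266.037…° → H = 266.0°
= HSL(266.0°, 59.6%, 34.9%)


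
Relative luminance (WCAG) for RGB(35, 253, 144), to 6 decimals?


Linearize each channel (sRGB transfer function): c = v/255; c_lin = c/12.92 if c ≤ 0.04045, else ((c+0.055)/1.055)^2.4
  R: 35/255 ≈ 0.137255 > 0.04045 → ((0.137255+0.055)/1.055)^2.4 ≈ 0.016807
  G: 253/255 ≈ 0.992157 > 0.04045 → ((0.992157+0.055)/1.055)^2.4 ≈ 0.982251
  B: 144/255 ≈ 0.564706 > 0.04045 → ((0.564706+0.055)/1.055)^2.4 ≈ 0.278894
R_lin = 0.016807, G_lin = 0.982251, B_lin = 0.278894
L = 0.2126×R + 0.7152×G + 0.0722×B
L = 0.2126×0.016807 + 0.7152×0.982251 + 0.0722×0.278894
L ≈ 0.726215


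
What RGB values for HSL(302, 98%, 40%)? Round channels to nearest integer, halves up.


H=302°, S=0.98, L=0.40
C = (1-|2L-1|)×S = (1-|-0.20|)×0.98 = 0.784
H' = H/60 = 302/60 ≈ 5.0333; X = C×(1-|H' mod 2 - 1|) ≈ 0.7579
m = L - C/2 = 0.40 - 0.392 = 0.008
Sector ⌊H'⌋ = 5 → (R',G',B') = (0.784, 0.0, ≈0.7579)
RGB = ((R'+m)×255, (G'+m)×255, (B'+m)×255) = (201.96, 2.04, 195.296)
Round half up → RGB(202, 2, 195)


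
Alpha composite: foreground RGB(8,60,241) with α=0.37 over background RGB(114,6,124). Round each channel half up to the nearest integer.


C = α×F + (1-α)×B, with 1-α = 0.63
R: 0.37×8 + 0.63×114 = 2.96 + 71.82 = 74.78 → 75
G: 0.37×60 + 0.63×6 = 22.20 + 3.78 = 25.98 → 26
B: 0.37×241 + 0.63×124 = 89.17 + 78.12 = 167.29 → 167
= RGB(75, 26, 167)


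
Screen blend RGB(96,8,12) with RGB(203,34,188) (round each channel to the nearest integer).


Screen: C = 255 - (255-A)×(255-B)/255, rounded to nearest integer
R: 255 - (255-96)×(255-203)/255 = 255 - 8268/255 ≈ 255 - 32.424 = 222.576 → 223
G: 255 - (255-8)×(255-34)/255 = 255 - 54587/255 ≈ 255 - 214.067 = 40.933 → 41
B: 255 - (255-12)×(255-188)/255 = 255 - 16281/255 ≈ 255 - 63.847 = 191.153 → 191
= RGB(223, 41, 191)


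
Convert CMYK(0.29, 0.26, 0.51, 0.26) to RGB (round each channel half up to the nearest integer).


R = 255 × (1-C) × (1-K) = 255 × 0.71 × 0.74 = 133.977 → 134
G = 255 × (1-M) × (1-K) = 255 × 0.74 × 0.74 = 139.638 → 140
B = 255 × (1-Y) × (1-K) = 255 × 0.49 × 0.74 = 92.463 → 92
= RGB(134, 140, 92)


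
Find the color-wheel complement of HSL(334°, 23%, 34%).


Complement = opposite side of color wheel = hue + 180°
H' = (334 + 180) mod 360 = 154°
S and L unchanged.
= HSL(154°, 23%, 34%)


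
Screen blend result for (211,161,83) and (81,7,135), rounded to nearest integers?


Screen: C = 255 - (255-A)×(255-B)/255, rounded to nearest integer
R: 255 - (255-211)×(255-81)/255 = 255 - 7656/255 ≈ 255 - 30.024 = 224.976 → 225
G: 255 - (255-161)×(255-7)/255 = 255 - 23312/255 ≈ 255 - 91.420 = 163.580 → 164
B: 255 - (255-83)×(255-135)/255 = 255 - 20640/255 ≈ 255 - 80.941 = 174.059 → 174
= RGB(225, 164, 174)


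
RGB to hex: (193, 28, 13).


R = 193 → C1 (hex)
G = 28 → 1C (hex)
B = 13 → 0D (hex)
Hex = #C11C0D


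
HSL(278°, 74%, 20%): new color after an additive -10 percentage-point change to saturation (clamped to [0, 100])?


Original S = 74%
Adjustment = -10 percentage points
New S = 74 + (-10) = 64
Clamp to [0, 100] → 64
= HSL(278°, 64%, 20%)


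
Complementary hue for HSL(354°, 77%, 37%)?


Complement = opposite side of color wheel = hue + 180°
H' = (354 + 180) mod 360 = 174°
S and L unchanged.
= HSL(174°, 77%, 37%)


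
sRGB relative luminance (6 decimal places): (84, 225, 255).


Linearize each channel (sRGB transfer function): c = v/255; c_lin = c/12.92 if c ≤ 0.04045, else ((c+0.055)/1.055)^2.4
  R: 84/255 ≈ 0.329412 > 0.04045 → ((0.329412+0.055)/1.055)^2.4 ≈ 0.088656
  G: 225/255 ≈ 0.882353 > 0.04045 → ((0.882353+0.055)/1.055)^2.4 ≈ 0.752942
  B: 255/255 ≈ 1.000000 > 0.04045 → ((1.000000+0.055)/1.055)^2.4 ≈ 1.000000
R_lin = 0.088656, G_lin = 0.752942, B_lin = 1.000000
L = 0.2126×R + 0.7152×G + 0.0722×B
L = 0.2126×0.088656 + 0.7152×0.752942 + 0.0722×1.000000
L ≈ 0.629552


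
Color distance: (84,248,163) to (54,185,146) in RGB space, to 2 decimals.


d = √[(R₁-R₂)² + (G₁-G₂)² + (B₁-B₂)²]
d = √[(84-54)² + (248-185)² + (163-146)²]
d = √[900 + 3969 + 289]
d = √5158
d ≈ 71.82


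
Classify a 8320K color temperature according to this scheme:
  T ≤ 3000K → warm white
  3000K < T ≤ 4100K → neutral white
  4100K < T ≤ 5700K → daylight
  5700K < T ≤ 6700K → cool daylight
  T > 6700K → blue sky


Temperature: 8320K
8320K > 6700K → blue sky
Classification: blue sky


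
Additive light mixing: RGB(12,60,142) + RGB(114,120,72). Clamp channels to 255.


Additive: each channel = min(255, C₁+C₂)
R: 12+114 = 126 → 126
G: 60+120 = 180 → 180
B: 142+72 = 214 → 214
= RGB(126, 180, 214)


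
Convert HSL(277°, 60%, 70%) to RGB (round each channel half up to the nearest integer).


H=277°, S=0.60, L=0.70
C = (1-|2L-1|)×S = (1-|0.40|)×0.60 = 0.36
H' = H/60 = 277/60 ≈ 4.6167; X = C×(1-|H' mod 2 - 1|) = 0.222
m = L - C/2 = 0.70 - 0.18 = 0.52
Sector ⌊H'⌋ = 4 → (R',G',B') = (0.222, 0.0, 0.36)
RGB = ((R'+m)×255, (G'+m)×255, (B'+m)×255) = (189.21, 132.6, 224.4)
Round half up → RGB(189, 133, 224)


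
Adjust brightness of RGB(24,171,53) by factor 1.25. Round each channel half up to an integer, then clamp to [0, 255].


Multiply each channel by 1.25, round half up, clamp to [0, 255]
R: 24×1.25 = 30
G: 171×1.25 = 213.75 → round → 214
B: 53×1.25 = 66.25 → round → 66
= RGB(30, 214, 66)


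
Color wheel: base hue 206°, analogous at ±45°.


Base hue: 206°
Left analog: (206 - 45) mod 360 = 161°
Right analog: (206 + 45) mod 360 = 251°
Analogous hues = 161° and 251°


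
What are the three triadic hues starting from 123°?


Triadic: equally spaced at 120° intervals
H1 = 123°
H2 = (123 + 120) mod 360 = 243°
H3 = (123 + 240) mod 360 = 3°
Triadic = 123°, 243°, 3°


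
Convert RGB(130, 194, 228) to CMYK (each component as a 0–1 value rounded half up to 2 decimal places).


R'=130/255≈0.5098, G'=194/255≈0.7608, B'=228/255≈0.8941
K = 1 - max(R',G',B') = 1 - 228/255 = 27/255 = 0.10588… → 0.11
(1-R'-K)/(1-K) simplifies to (max-R)/max with max = 228:
C = (228-130)/228 = 98/228 = 0.42982… → 0.43
M = (228-194)/228 = 34/228 = 0.14912… → 0.15
Y = (228-228)/228 = 0/228 = 0 → 0.00
= CMYK(0.43, 0.15, 0.00, 0.11)


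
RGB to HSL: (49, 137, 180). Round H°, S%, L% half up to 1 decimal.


Normalize: R'=49/255≈0.1922, G'=137/255≈0.5373, B'=180/255≈0.7059
Max=180/255, Min=49/255, Δ=Max-Min=131/255
L = (Max+Min)/2 = (180+49)/510 = 229/510 = 0.44901… → L = 44.9%
L ≤ 0.5 → S = Δ/(Max+Min) = 131/(180+49) = 131/229 = 0.57205… → S = 57.2%
(the 1/255 factors cancel in S and H, so raw channel differences can be used)
Max is B' → H = 60 × ((R-G)/Δ + 4) = 60 × ((49-137)/131 + 4)
  -88/131 + 4 = -0.6717… + 4 = 3.3282…
  H = 60 × 3.3282… = 199.694…° → H = 199.7°
= HSL(199.7°, 57.2%, 44.9%)


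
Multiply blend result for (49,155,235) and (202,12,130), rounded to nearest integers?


Multiply: C = A×B/255, rounded to nearest integer
R: 49×202/255 = 9898/255 ≈ 38.816 → 39
G: 155×12/255 = 1860/255 ≈ 7.294 → 7
B: 235×130/255 = 30550/255 ≈ 119.804 → 120
= RGB(39, 7, 120)


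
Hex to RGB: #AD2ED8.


AD → 173 (R)
2E → 46 (G)
D8 → 216 (B)
= RGB(173, 46, 216)


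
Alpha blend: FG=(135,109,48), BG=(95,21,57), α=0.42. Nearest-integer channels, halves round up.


C = α×F + (1-α)×B, with 1-α = 0.58
R: 0.42×135 + 0.58×95 = 56.70 + 55.10 = 111.80 → 112
G: 0.42×109 + 0.58×21 = 45.78 + 12.18 = 57.96 → 58
B: 0.42×48 + 0.58×57 = 20.16 + 33.06 = 53.22 → 53
= RGB(112, 58, 53)


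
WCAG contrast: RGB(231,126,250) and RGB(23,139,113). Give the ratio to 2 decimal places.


Linearize each sRGB channel c=v/255: c/12.92 if c ≤ 0.04045 else ((c+0.055)/1.055)^2.4
L = 0.2126×R_lin + 0.7152×G_lin + 0.0722×B_lin
Color 1 (231,126,250):
  R=231: 231/255≈0.9059 > 0.04045 → ((0.9059+0.055)/1.055)^2.4 ≈ 0.79910
  G=126: 126/255≈0.4941 > 0.04045 → ((0.4941+0.055)/1.055)^2.4 ≈ 0.20864
  B=250: 250/255≈0.9804 > 0.04045 → ((0.9804+0.055)/1.055)^2.4 ≈ 0.95597
  L1 = 0.2126×0.79910 + 0.7152×0.20864 + 0.0722×0.95597 ≈ 0.38813
Color 2 (23,139,113):
  R=23: 23/255≈0.0902 > 0.04045 → ((0.0902+0.055)/1.055)^2.4 ≈ 0.00857
  G=139: 139/255≈0.5451 > 0.04045 → ((0.5451+0.055)/1.055)^2.4 ≈ 0.25818
  B=113: 113/255≈0.4431 > 0.04045 → ((0.4431+0.055)/1.055)^2.4 ≈ 0.16513
  L2 = 0.2126×0.00857 + 0.7152×0.25818 + 0.0722×0.16513 ≈ 0.19840
Lighter = 0.38813, Darker = 0.19840
Ratio = (L_lighter + 0.05) / (L_darker + 0.05)
Ratio = (0.38813 + 0.05) / (0.19840 + 0.05) = 0.43813 / 0.24840 ≈ 1.7638
Ratio ≈ 1.76:1


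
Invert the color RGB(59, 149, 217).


Invert: (255-R, 255-G, 255-B)
R: 255-59 = 196
G: 255-149 = 106
B: 255-217 = 38
= RGB(196, 106, 38)


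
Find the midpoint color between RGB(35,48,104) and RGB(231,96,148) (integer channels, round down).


Midpoint: each channel = ⌊(C₁+C₂)/2⌋
R: ⌊(35+231)/2⌋ = 133
G: ⌊(48+96)/2⌋ = 72
B: ⌊(104+148)/2⌋ = 126
= RGB(133, 72, 126)


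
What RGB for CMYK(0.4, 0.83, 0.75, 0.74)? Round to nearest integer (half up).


R = 255 × (1-C) × (1-K) = 255 × 0.60 × 0.26 = 39.78 → 40
G = 255 × (1-M) × (1-K) = 255 × 0.17 × 0.26 = 11.271 → 11
B = 255 × (1-Y) × (1-K) = 255 × 0.25 × 0.26 = 16.575 → 17
= RGB(40, 11, 17)


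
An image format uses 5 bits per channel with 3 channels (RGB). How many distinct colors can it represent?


Total bits = 5 bits/channel × 3 channels = 15 bits
Distinct colors = 2^15
= 32,768 colors


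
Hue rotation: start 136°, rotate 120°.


New hue = (H + rotation) mod 360
New hue = (136 + 120) mod 360
= 256 mod 360
= 256°


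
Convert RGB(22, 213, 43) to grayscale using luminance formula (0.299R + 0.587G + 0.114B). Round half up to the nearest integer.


Gray = 0.299×R + 0.587×G + 0.114×B
Gray = 0.299×22 + 0.587×213 + 0.114×43
Gray = 6.578 + 125.031 + 4.902
Gray = 136.511 → round half up → 137
Gray = 137


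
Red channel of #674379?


Color: #674379
R = 67 = 103
G = 43 = 67
B = 79 = 121
Red = 103


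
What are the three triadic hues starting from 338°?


Triadic: equally spaced at 120° intervals
H1 = 338°
H2 = (338 + 120) mod 360 = 98°
H3 = (338 + 240) mod 360 = 218°
Triadic = 338°, 98°, 218°


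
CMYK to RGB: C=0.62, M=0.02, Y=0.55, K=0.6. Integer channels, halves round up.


R = 255 × (1-C) × (1-K) = 255 × 0.38 × 0.40 = 38.76 → 39
G = 255 × (1-M) × (1-K) = 255 × 0.98 × 0.40 = 99.96 → 100
B = 255 × (1-Y) × (1-K) = 255 × 0.45 × 0.40 = 45.9 → 46
= RGB(39, 100, 46)


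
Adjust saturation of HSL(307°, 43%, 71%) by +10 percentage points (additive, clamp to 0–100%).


Original S = 43%
Adjustment = +10 percentage points
New S = 43 + (10) = 53
Clamp to [0, 100] → 53
= HSL(307°, 53%, 71%)


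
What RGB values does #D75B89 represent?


D7 → 215 (R)
5B → 91 (G)
89 → 137 (B)
= RGB(215, 91, 137)


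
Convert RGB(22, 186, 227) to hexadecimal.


R = 22 → 16 (hex)
G = 186 → BA (hex)
B = 227 → E3 (hex)
Hex = #16BAE3


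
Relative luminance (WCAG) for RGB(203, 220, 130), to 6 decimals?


Linearize each channel (sRGB transfer function): c = v/255; c_lin = c/12.92 if c ≤ 0.04045, else ((c+0.055)/1.055)^2.4
  R: 203/255 ≈ 0.796078 > 0.04045 → ((0.796078+0.055)/1.055)^2.4 ≈ 0.597202
  G: 220/255 ≈ 0.862745 > 0.04045 → ((0.862745+0.055)/1.055)^2.4 ≈ 0.715694
  B: 130/255 ≈ 0.509804 > 0.04045 → ((0.509804+0.055)/1.055)^2.4 ≈ 0.223228
R_lin = 0.597202, G_lin = 0.715694, B_lin = 0.223228
L = 0.2126×R + 0.7152×G + 0.0722×B
L = 0.2126×0.597202 + 0.7152×0.715694 + 0.0722×0.223228
L ≈ 0.654946


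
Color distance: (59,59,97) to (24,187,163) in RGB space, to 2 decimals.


d = √[(R₁-R₂)² + (G₁-G₂)² + (B₁-B₂)²]
d = √[(59-24)² + (59-187)² + (97-163)²]
d = √[1225 + 16384 + 4356]
d = √21965
d ≈ 148.21


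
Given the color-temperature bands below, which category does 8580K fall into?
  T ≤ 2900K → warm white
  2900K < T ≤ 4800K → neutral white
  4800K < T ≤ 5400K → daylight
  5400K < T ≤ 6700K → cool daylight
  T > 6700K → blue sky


Temperature: 8580K
8580K > 6700K → blue sky
Classification: blue sky


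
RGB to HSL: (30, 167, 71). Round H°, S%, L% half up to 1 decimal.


Normalize: R'=30/255≈0.1176, G'=167/255≈0.6549, B'=71/255≈0.2784
Max=167/255, Min=30/255, Δ=Max-Min=137/255
L = (Max+Min)/2 = (167+30)/510 = 197/510 = 0.38627… → L = 38.6%
L ≤ 0.5 → S = Δ/(Max+Min) = 137/(167+30) = 137/197 = 0.69543… → S = 69.5%
(the 1/255 factors cancel in S and H, so raw channel differences can be used)
Max is G' → H = 60 × ((B-R)/Δ + 2) = 60 × ((71-30)/137 + 2)
  41/137 + 2 = 0.2992… + 2 = 2.2992…
  H = 60 × 2.2992… = 137.956…° → H = 138.0°
= HSL(138.0°, 69.5%, 38.6%)


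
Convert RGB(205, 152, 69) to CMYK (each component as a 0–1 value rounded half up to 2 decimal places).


R'=205/255≈0.8039, G'=152/255≈0.5961, B'=69/255≈0.2706
K = 1 - max(R',G',B') = 1 - 205/255 = 50/255 = 0.19607… → 0.20
(1-R'-K)/(1-K) simplifies to (max-R)/max with max = 205:
C = (205-205)/205 = 0/205 = 0 → 0.00
M = (205-152)/205 = 53/205 = 0.25853… → 0.26
Y = (205-69)/205 = 136/205 = 0.66341… → 0.66
= CMYK(0.00, 0.26, 0.66, 0.20)


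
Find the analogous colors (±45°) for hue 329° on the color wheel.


Base hue: 329°
Left analog: (329 - 45) mod 360 = 284°
Right analog: (329 + 45) mod 360 = 14°
Analogous hues = 284° and 14°


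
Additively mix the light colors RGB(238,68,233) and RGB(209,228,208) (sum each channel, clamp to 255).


Additive: each channel = min(255, C₁+C₂)
R: 238+209 = 447 → 255
G: 68+228 = 296 → 255
B: 233+208 = 441 → 255
= RGB(255, 255, 255)


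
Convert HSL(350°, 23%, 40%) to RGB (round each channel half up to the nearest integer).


H=350°, S=0.23, L=0.40
C = (1-|2L-1|)×S = (1-|-0.20|)×0.23 = 0.184
H' = H/60 = 350/60 ≈ 5.8333; X = C×(1-|H' mod 2 - 1|) ≈ 0.0307
m = L - C/2 = 0.40 - 0.092 = 0.308
Sector ⌊H'⌋ = 5 → (R',G',B') = (0.184, 0.0, ≈0.0307)
RGB = ((R'+m)×255, (G'+m)×255, (B'+m)×255) = (125.46, 78.54, 86.36)
Round half up → RGB(125, 79, 86)


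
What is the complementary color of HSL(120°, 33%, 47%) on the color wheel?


Complement = opposite side of color wheel = hue + 180°
H' = (120 + 180) mod 360 = 300°
S and L unchanged.
= HSL(300°, 33%, 47%)


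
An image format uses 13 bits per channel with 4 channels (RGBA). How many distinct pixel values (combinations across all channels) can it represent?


Total bits = 13 bits/channel × 4 channels = 52 bits
Distinct pixel values = 2^52
= 4,503,599,627,370,496 pixel values


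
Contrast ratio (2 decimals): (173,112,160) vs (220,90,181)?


Linearize each sRGB channel c=v/255: c/12.92 if c ≤ 0.04045 else ((c+0.055)/1.055)^2.4
L = 0.2126×R_lin + 0.7152×G_lin + 0.0722×B_lin
Color 1 (173,112,160):
  R=173: 173/255≈0.6784 > 0.04045 → ((0.6784+0.055)/1.055)^2.4 ≈ 0.41789
  G=112: 112/255≈0.4392 > 0.04045 → ((0.4392+0.055)/1.055)^2.4 ≈ 0.16203
  B=160: 160/255≈0.6275 > 0.04045 → ((0.6275+0.055)/1.055)^2.4 ≈ 0.35153
  L1 = 0.2126×0.41789 + 0.7152×0.16203 + 0.0722×0.35153 ≈ 0.23011
Color 2 (220,90,181):
  R=220: 220/255≈0.8627 > 0.04045 → ((0.8627+0.055)/1.055)^2.4 ≈ 0.71569
  G=90: 90/255≈0.3529 > 0.04045 → ((0.3529+0.055)/1.055)^2.4 ≈ 0.10224
  B=181: 181/255≈0.7098 > 0.04045 → ((0.7098+0.055)/1.055)^2.4 ≈ 0.46208
  L2 = 0.2126×0.71569 + 0.7152×0.10224 + 0.0722×0.46208 ≈ 0.25864
Lighter = 0.25864, Darker = 0.23011
Ratio = (L_lighter + 0.05) / (L_darker + 0.05)
Ratio = (0.25864 + 0.05) / (0.23011 + 0.05) = 0.30864 / 0.28011 ≈ 1.1019
Ratio ≈ 1.10:1


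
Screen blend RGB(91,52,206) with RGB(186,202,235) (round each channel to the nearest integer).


Screen: C = 255 - (255-A)×(255-B)/255, rounded to nearest integer
R: 255 - (255-91)×(255-186)/255 = 255 - 11316/255 ≈ 255 - 44.376 = 210.624 → 211
G: 255 - (255-52)×(255-202)/255 = 255 - 10759/255 ≈ 255 - 42.192 = 212.808 → 213
B: 255 - (255-206)×(255-235)/255 = 255 - 980/255 ≈ 255 - 3.843 = 251.157 → 251
= RGB(211, 213, 251)


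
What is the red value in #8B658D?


Color: #8B658D
R = 8B = 139
G = 65 = 101
B = 8D = 141
Red = 139


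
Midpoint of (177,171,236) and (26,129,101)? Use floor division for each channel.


Midpoint: each channel = ⌊(C₁+C₂)/2⌋
R: ⌊(177+26)/2⌋ = 101
G: ⌊(171+129)/2⌋ = 150
B: ⌊(236+101)/2⌋ = 168
= RGB(101, 150, 168)


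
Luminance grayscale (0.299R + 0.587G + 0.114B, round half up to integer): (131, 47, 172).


Gray = 0.299×R + 0.587×G + 0.114×B
Gray = 0.299×131 + 0.587×47 + 0.114×172
Gray = 39.169 + 27.589 + 19.608
Gray = 86.366 → round half up → 86
Gray = 86


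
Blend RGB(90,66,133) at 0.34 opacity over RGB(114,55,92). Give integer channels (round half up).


C = α×F + (1-α)×B, with 1-α = 0.66
R: 0.34×90 + 0.66×114 = 30.60 + 75.24 = 105.84 → 106
G: 0.34×66 + 0.66×55 = 22.44 + 36.30 = 58.74 → 59
B: 0.34×133 + 0.66×92 = 45.22 + 60.72 = 105.94 → 106
= RGB(106, 59, 106)


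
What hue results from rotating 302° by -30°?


New hue = (H + rotation) mod 360
New hue = (302 -30) mod 360
= 272 mod 360
= 272°


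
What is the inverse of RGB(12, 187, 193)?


Invert: (255-R, 255-G, 255-B)
R: 255-12 = 243
G: 255-187 = 68
B: 255-193 = 62
= RGB(243, 68, 62)


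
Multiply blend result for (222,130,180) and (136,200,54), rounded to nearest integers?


Multiply: C = A×B/255, rounded to nearest integer
R: 222×136/255 = 30192/255 ≈ 118.400 → 118
G: 130×200/255 = 26000/255 ≈ 101.961 → 102
B: 180×54/255 = 9720/255 ≈ 38.118 → 38
= RGB(118, 102, 38)


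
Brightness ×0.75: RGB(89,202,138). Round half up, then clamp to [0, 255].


Multiply each channel by 0.75, round half up, clamp to [0, 255]
R: 89×0.75 = 66.75 → round → 67
G: 202×0.75 = 151.5 → round → 152
B: 138×0.75 = 103.5 → round → 104
= RGB(67, 152, 104)


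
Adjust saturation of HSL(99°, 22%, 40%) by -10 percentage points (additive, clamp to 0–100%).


Original S = 22%
Adjustment = -10 percentage points
New S = 22 + (-10) = 12
Clamp to [0, 100] → 12
= HSL(99°, 12%, 40%)


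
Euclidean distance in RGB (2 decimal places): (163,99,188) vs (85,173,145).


d = √[(R₁-R₂)² + (G₁-G₂)² + (B₁-B₂)²]
d = √[(163-85)² + (99-173)² + (188-145)²]
d = √[6084 + 5476 + 1849]
d = √13409
d ≈ 115.80


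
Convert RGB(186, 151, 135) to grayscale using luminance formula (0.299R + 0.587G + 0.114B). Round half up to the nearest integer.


Gray = 0.299×R + 0.587×G + 0.114×B
Gray = 0.299×186 + 0.587×151 + 0.114×135
Gray = 55.614 + 88.637 + 15.390
Gray = 159.641 → round half up → 160
Gray = 160


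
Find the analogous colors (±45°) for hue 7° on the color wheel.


Base hue: 7°
Left analog: (7 - 45) mod 360 = 322°
Right analog: (7 + 45) mod 360 = 52°
Analogous hues = 322° and 52°


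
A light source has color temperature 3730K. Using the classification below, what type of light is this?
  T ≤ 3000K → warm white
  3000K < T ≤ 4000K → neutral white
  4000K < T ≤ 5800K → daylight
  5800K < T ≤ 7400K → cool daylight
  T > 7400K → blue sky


Temperature: 3730K
3000K < 3730K ≤ 4000K → neutral white
Classification: neutral white


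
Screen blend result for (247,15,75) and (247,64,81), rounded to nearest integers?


Screen: C = 255 - (255-A)×(255-B)/255, rounded to nearest integer
R: 255 - (255-247)×(255-247)/255 = 255 - 64/255 ≈ 255 - 0.251 = 254.749 → 255
G: 255 - (255-15)×(255-64)/255 = 255 - 45840/255 ≈ 255 - 179.765 = 75.235 → 75
B: 255 - (255-75)×(255-81)/255 = 255 - 31320/255 ≈ 255 - 122.824 = 132.176 → 132
= RGB(255, 75, 132)


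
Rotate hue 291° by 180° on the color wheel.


New hue = (H + rotation) mod 360
New hue = (291 + 180) mod 360
= 471 mod 360
= 111°


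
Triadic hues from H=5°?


Triadic: equally spaced at 120° intervals
H1 = 5°
H2 = (5 + 120) mod 360 = 125°
H3 = (5 + 240) mod 360 = 245°
Triadic = 5°, 125°, 245°


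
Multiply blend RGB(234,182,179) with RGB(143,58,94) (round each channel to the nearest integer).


Multiply: C = A×B/255, rounded to nearest integer
R: 234×143/255 = 33462/255 ≈ 131.224 → 131
G: 182×58/255 = 10556/255 ≈ 41.396 → 41
B: 179×94/255 = 16826/255 ≈ 65.984 → 66
= RGB(131, 41, 66)


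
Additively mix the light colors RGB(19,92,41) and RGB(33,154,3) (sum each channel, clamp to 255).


Additive: each channel = min(255, C₁+C₂)
R: 19+33 = 52 → 52
G: 92+154 = 246 → 246
B: 41+3 = 44 → 44
= RGB(52, 246, 44)


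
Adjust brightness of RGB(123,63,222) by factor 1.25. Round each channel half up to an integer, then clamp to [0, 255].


Multiply each channel by 1.25, round half up, clamp to [0, 255]
R: 123×1.25 = 153.75 → round → 154
G: 63×1.25 = 78.75 → round → 79
B: 222×1.25 = 277.5 → round → 278 → clamp → 255
= RGB(154, 79, 255)


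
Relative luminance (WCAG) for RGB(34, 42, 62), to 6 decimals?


Linearize each channel (sRGB transfer function): c = v/255; c_lin = c/12.92 if c ≤ 0.04045, else ((c+0.055)/1.055)^2.4
  R: 34/255 ≈ 0.133333 > 0.04045 → ((0.133333+0.055)/1.055)^2.4 ≈ 0.015996
  G: 42/255 ≈ 0.164706 > 0.04045 → ((0.164706+0.055)/1.055)^2.4 ≈ 0.023153
  B: 62/255 ≈ 0.243137 > 0.04045 → ((0.243137+0.055)/1.055)^2.4 ≈ 0.048172
R_lin = 0.015996, G_lin = 0.023153, B_lin = 0.048172
L = 0.2126×R + 0.7152×G + 0.0722×B
L = 0.2126×0.015996 + 0.7152×0.023153 + 0.0722×0.048172
L ≈ 0.023438


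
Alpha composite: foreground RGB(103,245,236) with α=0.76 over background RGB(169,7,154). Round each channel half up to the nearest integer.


C = α×F + (1-α)×B, with 1-α = 0.24
R: 0.76×103 + 0.24×169 = 78.28 + 40.56 = 118.84 → 119
G: 0.76×245 + 0.24×7 = 186.20 + 1.68 = 187.88 → 188
B: 0.76×236 + 0.24×154 = 179.36 + 36.96 = 216.32 → 216
= RGB(119, 188, 216)


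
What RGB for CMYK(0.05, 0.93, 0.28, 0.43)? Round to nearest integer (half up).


R = 255 × (1-C) × (1-K) = 255 × 0.95 × 0.57 = 138.0825 → 138
G = 255 × (1-M) × (1-K) = 255 × 0.07 × 0.57 = 10.1745 → 10
B = 255 × (1-Y) × (1-K) = 255 × 0.72 × 0.57 = 104.652 → 105
= RGB(138, 10, 105)


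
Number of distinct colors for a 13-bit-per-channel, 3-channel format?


Total bits = 13 bits/channel × 3 channels = 39 bits
Distinct colors = 2^39
= 549,755,813,888 colors


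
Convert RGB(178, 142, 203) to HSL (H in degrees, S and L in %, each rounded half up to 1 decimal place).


Normalize: R'=178/255≈0.6980, G'=142/255≈0.5569, B'=203/255≈0.7961
Max=203/255, Min=142/255, Δ=Max-Min=61/255
L = (Max+Min)/2 = (203+142)/510 = 345/510 = 0.67647… → L = 67.6%
L > 0.5 → S = Δ/(2-Max-Min) = 61/(510-203-142) = 61/165 = 0.36969… → S = 37.0%
(the 1/255 factors cancel in S and H, so raw channel differences can be used)
Max is B' → H = 60 × ((R-G)/Δ + 4) = 60 × ((178-142)/61 + 4)
  36/61 + 4 = 0.5901… + 4 = 4.5901…
  H = 60 × 4.5901… = 275.409…° → H = 275.4°
= HSL(275.4°, 37.0%, 67.6%)


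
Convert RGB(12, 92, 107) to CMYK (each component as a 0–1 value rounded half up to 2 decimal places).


R'=12/255≈0.0471, G'=92/255≈0.3608, B'=107/255≈0.4196
K = 1 - max(R',G',B') = 1 - 107/255 = 148/255 = 0.58039… → 0.58
(1-R'-K)/(1-K) simplifies to (max-R)/max with max = 107:
C = (107-12)/107 = 95/107 = 0.88785… → 0.89
M = (107-92)/107 = 15/107 = 0.14018… → 0.14
Y = (107-107)/107 = 0/107 = 0 → 0.00
= CMYK(0.89, 0.14, 0.00, 0.58)


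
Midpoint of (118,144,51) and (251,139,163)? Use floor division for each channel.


Midpoint: each channel = ⌊(C₁+C₂)/2⌋
R: ⌊(118+251)/2⌋ = 184
G: ⌊(144+139)/2⌋ = 141
B: ⌊(51+163)/2⌋ = 107
= RGB(184, 141, 107)


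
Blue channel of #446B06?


Color: #446B06
R = 44 = 68
G = 6B = 107
B = 06 = 6
Blue = 6


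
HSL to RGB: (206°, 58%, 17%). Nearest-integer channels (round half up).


H=206°, S=0.58, L=0.17
C = (1-|2L-1|)×S = (1-|-0.66|)×0.58 = 0.1972
H' = H/60 = 206/60 ≈ 3.4333; X = C×(1-|H' mod 2 - 1|) ≈ 0.1117
m = L - C/2 = 0.17 - 0.0986 = 0.0714
Sector ⌊H'⌋ = 3 → (R',G',B') = (0.0, ≈0.1117, 0.1972)
RGB = ((R'+m)×255, (G'+m)×255, (B'+m)×255) = (18.207, 46.7024, 68.493)
Round half up → RGB(18, 47, 68)


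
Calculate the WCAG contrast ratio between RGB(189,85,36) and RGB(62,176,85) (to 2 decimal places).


Linearize each sRGB channel c=v/255: c/12.92 if c ≤ 0.04045 else ((c+0.055)/1.055)^2.4
L = 0.2126×R_lin + 0.7152×G_lin + 0.0722×B_lin
Color 1 (189,85,36):
  R=189: 189/255≈0.7412 > 0.04045 → ((0.7412+0.055)/1.055)^2.4 ≈ 0.50888
  G=85: 85/255≈0.3333 > 0.04045 → ((0.3333+0.055)/1.055)^2.4 ≈ 0.09084
  B=36: 36/255≈0.1412 > 0.04045 → ((0.1412+0.055)/1.055)^2.4 ≈ 0.01764
  L1 = 0.2126×0.50888 + 0.7152×0.09084 + 0.0722×0.01764 ≈ 0.17443
Color 2 (62,176,85):
  R=62: 62/255≈0.2431 > 0.04045 → ((0.2431+0.055)/1.055)^2.4 ≈ 0.04817
  G=176: 176/255≈0.6902 > 0.04045 → ((0.6902+0.055)/1.055)^2.4 ≈ 0.43415
  B=85: 85/255≈0.3333 > 0.04045 → ((0.3333+0.055)/1.055)^2.4 ≈ 0.09084
  L2 = 0.2126×0.04817 + 0.7152×0.43415 + 0.0722×0.09084 ≈ 0.32731
Lighter = 0.32731, Darker = 0.17443
Ratio = (L_lighter + 0.05) / (L_darker + 0.05)
Ratio = (0.32731 + 0.05) / (0.17443 + 0.05) = 0.37731 / 0.22443 ≈ 1.6812
Ratio ≈ 1.68:1


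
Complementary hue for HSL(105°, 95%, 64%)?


Complement = opposite side of color wheel = hue + 180°
H' = (105 + 180) mod 360 = 285°
S and L unchanged.
= HSL(285°, 95%, 64%)


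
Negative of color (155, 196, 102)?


Invert: (255-R, 255-G, 255-B)
R: 255-155 = 100
G: 255-196 = 59
B: 255-102 = 153
= RGB(100, 59, 153)


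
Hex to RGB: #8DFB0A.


8D → 141 (R)
FB → 251 (G)
0A → 10 (B)
= RGB(141, 251, 10)


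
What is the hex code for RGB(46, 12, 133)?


R = 46 → 2E (hex)
G = 12 → 0C (hex)
B = 133 → 85 (hex)
Hex = #2E0C85


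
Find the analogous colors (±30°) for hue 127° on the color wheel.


Base hue: 127°
Left analog: (127 - 30) mod 360 = 97°
Right analog: (127 + 30) mod 360 = 157°
Analogous hues = 97° and 157°


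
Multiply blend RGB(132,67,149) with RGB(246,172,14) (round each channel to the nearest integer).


Multiply: C = A×B/255, rounded to nearest integer
R: 132×246/255 = 32472/255 ≈ 127.341 → 127
G: 67×172/255 = 11524/255 ≈ 45.192 → 45
B: 149×14/255 = 2086/255 ≈ 8.180 → 8
= RGB(127, 45, 8)


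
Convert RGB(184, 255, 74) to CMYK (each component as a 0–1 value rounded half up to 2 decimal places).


R'=184/255≈0.7216, G'=255/255≈1.0000, B'=74/255≈0.2902
K = 1 - max(R',G',B') = 1 - 255/255 = 0/255 = 0 → 0.00
(1-R'-K)/(1-K) simplifies to (max-R)/max with max = 255:
C = (255-184)/255 = 71/255 = 0.27843… → 0.28
M = (255-255)/255 = 0/255 = 0 → 0.00
Y = (255-74)/255 = 181/255 = 0.70980… → 0.71
= CMYK(0.28, 0.00, 0.71, 0.00)


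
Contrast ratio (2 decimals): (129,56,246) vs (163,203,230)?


Linearize each sRGB channel c=v/255: c/12.92 if c ≤ 0.04045 else ((c+0.055)/1.055)^2.4
L = 0.2126×R_lin + 0.7152×G_lin + 0.0722×B_lin
Color 1 (129,56,246):
  R=129: 129/255≈0.5059 > 0.04045 → ((0.5059+0.055)/1.055)^2.4 ≈ 0.21953
  G=56: 56/255≈0.2196 > 0.04045 → ((0.2196+0.055)/1.055)^2.4 ≈ 0.03955
  B=246: 246/255≈0.9647 > 0.04045 → ((0.9647+0.055)/1.055)^2.4 ≈ 0.92158
  L1 = 0.2126×0.21953 + 0.7152×0.03955 + 0.0722×0.92158 ≈ 0.14149
Color 2 (163,203,230):
  R=163: 163/255≈0.6392 > 0.04045 → ((0.6392+0.055)/1.055)^2.4 ≈ 0.36625
  G=203: 203/255≈0.7961 > 0.04045 → ((0.7961+0.055)/1.055)^2.4 ≈ 0.59720
  B=230: 230/255≈0.9020 > 0.04045 → ((0.9020+0.055)/1.055)^2.4 ≈ 0.79130
  L2 = 0.2126×0.36625 + 0.7152×0.59720 + 0.0722×0.79130 ≈ 0.56212
Lighter = 0.56212, Darker = 0.14149
Ratio = (L_lighter + 0.05) / (L_darker + 0.05)
Ratio = (0.56212 + 0.05) / (0.14149 + 0.05) = 0.61212 / 0.19149 ≈ 3.1965
Ratio ≈ 3.20:1


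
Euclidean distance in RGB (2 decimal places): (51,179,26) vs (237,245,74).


d = √[(R₁-R₂)² + (G₁-G₂)² + (B₁-B₂)²]
d = √[(51-237)² + (179-245)² + (26-74)²]
d = √[34596 + 4356 + 2304]
d = √41256
d ≈ 203.12


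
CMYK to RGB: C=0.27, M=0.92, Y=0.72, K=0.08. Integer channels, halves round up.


R = 255 × (1-C) × (1-K) = 255 × 0.73 × 0.92 = 171.258 → 171
G = 255 × (1-M) × (1-K) = 255 × 0.08 × 0.92 = 18.768 → 19
B = 255 × (1-Y) × (1-K) = 255 × 0.28 × 0.92 = 65.688 → 66
= RGB(171, 19, 66)


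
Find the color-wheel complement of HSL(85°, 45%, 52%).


Complement = opposite side of color wheel = hue + 180°
H' = (85 + 180) mod 360 = 265°
S and L unchanged.
= HSL(265°, 45%, 52%)


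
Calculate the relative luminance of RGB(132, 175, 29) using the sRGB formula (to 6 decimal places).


Linearize each channel (sRGB transfer function): c = v/255; c_lin = c/12.92 if c ≤ 0.04045, else ((c+0.055)/1.055)^2.4
  R: 132/255 ≈ 0.517647 > 0.04045 → ((0.517647+0.055)/1.055)^2.4 ≈ 0.230740
  G: 175/255 ≈ 0.686275 > 0.04045 → ((0.686275+0.055)/1.055)^2.4 ≈ 0.428690
  B: 29/255 ≈ 0.113725 > 0.04045 → ((0.113725+0.055)/1.055)^2.4 ≈ 0.012286
R_lin = 0.230740, G_lin = 0.428690, B_lin = 0.012286
L = 0.2126×R + 0.7152×G + 0.0722×B
L = 0.2126×0.230740 + 0.7152×0.428690 + 0.0722×0.012286
L ≈ 0.356542


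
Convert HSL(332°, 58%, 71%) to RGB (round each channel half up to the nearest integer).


H=332°, S=0.58, L=0.71
C = (1-|2L-1|)×S = (1-|0.42|)×0.58 = 0.3364
H' = H/60 = 332/60 ≈ 5.5333; X = C×(1-|H' mod 2 - 1|) ≈ 0.1570
m = L - C/2 = 0.71 - 0.1682 = 0.5418
Sector ⌊H'⌋ = 5 → (R',G',B') = (0.3364, 0.0, ≈0.1570)
RGB = ((R'+m)×255, (G'+m)×255, (B'+m)×255) = (223.941, 138.159, 178.1906)
Round half up → RGB(224, 138, 178)


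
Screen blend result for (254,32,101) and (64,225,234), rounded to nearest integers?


Screen: C = 255 - (255-A)×(255-B)/255, rounded to nearest integer
R: 255 - (255-254)×(255-64)/255 = 255 - 191/255 ≈ 255 - 0.749 = 254.251 → 254
G: 255 - (255-32)×(255-225)/255 = 255 - 6690/255 ≈ 255 - 26.235 = 228.765 → 229
B: 255 - (255-101)×(255-234)/255 = 255 - 3234/255 ≈ 255 - 12.682 = 242.318 → 242
= RGB(254, 229, 242)


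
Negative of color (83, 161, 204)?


Invert: (255-R, 255-G, 255-B)
R: 255-83 = 172
G: 255-161 = 94
B: 255-204 = 51
= RGB(172, 94, 51)


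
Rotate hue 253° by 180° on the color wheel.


New hue = (H + rotation) mod 360
New hue = (253 + 180) mod 360
= 433 mod 360
= 73°


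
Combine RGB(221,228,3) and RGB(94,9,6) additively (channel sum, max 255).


Additive: each channel = min(255, C₁+C₂)
R: 221+94 = 315 → 255
G: 228+9 = 237 → 237
B: 3+6 = 9 → 9
= RGB(255, 237, 9)


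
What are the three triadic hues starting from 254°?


Triadic: equally spaced at 120° intervals
H1 = 254°
H2 = (254 + 120) mod 360 = 14°
H3 = (254 + 240) mod 360 = 134°
Triadic = 254°, 14°, 134°


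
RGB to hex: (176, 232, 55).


R = 176 → B0 (hex)
G = 232 → E8 (hex)
B = 55 → 37 (hex)
Hex = #B0E837


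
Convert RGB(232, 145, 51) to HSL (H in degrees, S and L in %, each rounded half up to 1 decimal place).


Normalize: R'=232/255≈0.9098, G'=145/255≈0.5686, B'=51/255≈0.2000
Max=232/255, Min=51/255, Δ=Max-Min=181/255
L = (Max+Min)/2 = (232+51)/510 = 283/510 = 0.55490… → L = 55.5%
L > 0.5 → S = Δ/(2-Max-Min) = 181/(510-232-51) = 181/227 = 0.79735… → S = 79.7%
(the 1/255 factors cancel in S and H, so raw channel differences can be used)
Max is R' → H = 60 × (((G-B)/Δ) mod 6) = 60 × (((145-51)/181) mod 6)
  94/181 = 0.5193…
  H = 60 × 0.5193… = 31.160…° → H = 31.2°
= HSL(31.2°, 79.7%, 55.5%)


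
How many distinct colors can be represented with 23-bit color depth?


Colors = 2^bits = 2^23
= 8,388,608 colors


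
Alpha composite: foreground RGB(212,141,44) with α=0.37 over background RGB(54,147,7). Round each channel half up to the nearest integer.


C = α×F + (1-α)×B, with 1-α = 0.63
R: 0.37×212 + 0.63×54 = 78.44 + 34.02 = 112.46 → 112
G: 0.37×141 + 0.63×147 = 52.17 + 92.61 = 144.78 → 145
B: 0.37×44 + 0.63×7 = 16.28 + 4.41 = 20.69 → 21
= RGB(112, 145, 21)


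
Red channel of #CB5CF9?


Color: #CB5CF9
R = CB = 203
G = 5C = 92
B = F9 = 249
Red = 203


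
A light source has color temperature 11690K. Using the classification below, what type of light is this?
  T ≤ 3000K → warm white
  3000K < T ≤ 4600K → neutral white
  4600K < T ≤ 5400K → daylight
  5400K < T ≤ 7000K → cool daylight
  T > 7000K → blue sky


Temperature: 11690K
11690K > 7000K → blue sky
Classification: blue sky


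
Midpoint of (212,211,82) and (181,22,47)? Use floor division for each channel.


Midpoint: each channel = ⌊(C₁+C₂)/2⌋
R: ⌊(212+181)/2⌋ = 196
G: ⌊(211+22)/2⌋ = 116
B: ⌊(82+47)/2⌋ = 64
= RGB(196, 116, 64)


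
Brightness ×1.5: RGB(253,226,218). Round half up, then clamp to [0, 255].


Multiply each channel by 1.5, round half up, clamp to [0, 255]
R: 253×1.5 = 379.5 → round → 380 → clamp → 255
G: 226×1.5 = 339 → clamp → 255
B: 218×1.5 = 327 → clamp → 255
= RGB(255, 255, 255)


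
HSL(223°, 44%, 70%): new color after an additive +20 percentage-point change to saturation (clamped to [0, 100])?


Original S = 44%
Adjustment = +20 percentage points
New S = 44 + (20) = 64
Clamp to [0, 100] → 64
= HSL(223°, 64%, 70%)


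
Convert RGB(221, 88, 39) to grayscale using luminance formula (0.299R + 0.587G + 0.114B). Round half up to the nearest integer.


Gray = 0.299×R + 0.587×G + 0.114×B
Gray = 0.299×221 + 0.587×88 + 0.114×39
Gray = 66.079 + 51.656 + 4.446
Gray = 122.181 → round half up → 122
Gray = 122


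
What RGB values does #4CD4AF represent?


4C → 76 (R)
D4 → 212 (G)
AF → 175 (B)
= RGB(76, 212, 175)


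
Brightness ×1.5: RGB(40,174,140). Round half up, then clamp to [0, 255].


Multiply each channel by 1.5, round half up, clamp to [0, 255]
R: 40×1.5 = 60
G: 174×1.5 = 261 → clamp → 255
B: 140×1.5 = 210
= RGB(60, 255, 210)


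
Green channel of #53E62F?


Color: #53E62F
R = 53 = 83
G = E6 = 230
B = 2F = 47
Green = 230


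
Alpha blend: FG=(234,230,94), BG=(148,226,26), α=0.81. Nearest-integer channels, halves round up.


C = α×F + (1-α)×B, with 1-α = 0.19
R: 0.81×234 + 0.19×148 = 189.54 + 28.12 = 217.66 → 218
G: 0.81×230 + 0.19×226 = 186.30 + 42.94 = 229.24 → 229
B: 0.81×94 + 0.19×26 = 76.14 + 4.94 = 81.08 → 81
= RGB(218, 229, 81)


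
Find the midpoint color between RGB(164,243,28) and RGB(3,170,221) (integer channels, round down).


Midpoint: each channel = ⌊(C₁+C₂)/2⌋
R: ⌊(164+3)/2⌋ = 83
G: ⌊(243+170)/2⌋ = 206
B: ⌊(28+221)/2⌋ = 124
= RGB(83, 206, 124)


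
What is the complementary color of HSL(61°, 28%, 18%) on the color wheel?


Complement = opposite side of color wheel = hue + 180°
H' = (61 + 180) mod 360 = 241°
S and L unchanged.
= HSL(241°, 28%, 18%)


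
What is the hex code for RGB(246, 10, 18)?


R = 246 → F6 (hex)
G = 10 → 0A (hex)
B = 18 → 12 (hex)
Hex = #F60A12


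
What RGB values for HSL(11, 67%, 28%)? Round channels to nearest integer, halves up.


H=11°, S=0.67, L=0.28
C = (1-|2L-1|)×S = (1-|-0.44|)×0.67 = 0.3752
H' = H/60 = 11/60 ≈ 0.1833; X = C×(1-|H' mod 2 - 1|) ≈ 0.0688
m = L - C/2 = 0.28 - 0.1876 = 0.0924
Sector ⌊H'⌋ = 0 → (R',G',B') = (0.3752, ≈0.0688, 0.0)
RGB = ((R'+m)×255, (G'+m)×255, (B'+m)×255) = (119.238, 41.1026, 23.562)
Round half up → RGB(119, 41, 24)


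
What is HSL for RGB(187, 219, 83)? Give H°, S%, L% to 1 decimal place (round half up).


Normalize: R'=187/255≈0.7333, G'=219/255≈0.8588, B'=83/255≈0.3255
Max=219/255, Min=83/255, Δ=Max-Min=136/255
L = (Max+Min)/2 = (219+83)/510 = 302/510 = 0.59215… → L = 59.2%
L > 0.5 → S = Δ/(2-Max-Min) = 136/(510-219-83) = 136/208 = 0.65384… → S = 65.4%
(the 1/255 factors cancel in S and H, so raw channel differences can be used)
Max is G' → H = 60 × ((B-R)/Δ + 2) = 60 × ((83-187)/136 + 2)
  -104/136 + 2 = -0.7647… + 2 = 1.2352…
  H = 60 × 1.2352… = 74.117…° → H = 74.1°
= HSL(74.1°, 65.4%, 59.2%)


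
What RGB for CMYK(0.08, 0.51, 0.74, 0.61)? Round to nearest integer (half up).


R = 255 × (1-C) × (1-K) = 255 × 0.92 × 0.39 = 91.494 → 91
G = 255 × (1-M) × (1-K) = 255 × 0.49 × 0.39 = 48.7305 → 49
B = 255 × (1-Y) × (1-K) = 255 × 0.26 × 0.39 = 25.857 → 26
= RGB(91, 49, 26)
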